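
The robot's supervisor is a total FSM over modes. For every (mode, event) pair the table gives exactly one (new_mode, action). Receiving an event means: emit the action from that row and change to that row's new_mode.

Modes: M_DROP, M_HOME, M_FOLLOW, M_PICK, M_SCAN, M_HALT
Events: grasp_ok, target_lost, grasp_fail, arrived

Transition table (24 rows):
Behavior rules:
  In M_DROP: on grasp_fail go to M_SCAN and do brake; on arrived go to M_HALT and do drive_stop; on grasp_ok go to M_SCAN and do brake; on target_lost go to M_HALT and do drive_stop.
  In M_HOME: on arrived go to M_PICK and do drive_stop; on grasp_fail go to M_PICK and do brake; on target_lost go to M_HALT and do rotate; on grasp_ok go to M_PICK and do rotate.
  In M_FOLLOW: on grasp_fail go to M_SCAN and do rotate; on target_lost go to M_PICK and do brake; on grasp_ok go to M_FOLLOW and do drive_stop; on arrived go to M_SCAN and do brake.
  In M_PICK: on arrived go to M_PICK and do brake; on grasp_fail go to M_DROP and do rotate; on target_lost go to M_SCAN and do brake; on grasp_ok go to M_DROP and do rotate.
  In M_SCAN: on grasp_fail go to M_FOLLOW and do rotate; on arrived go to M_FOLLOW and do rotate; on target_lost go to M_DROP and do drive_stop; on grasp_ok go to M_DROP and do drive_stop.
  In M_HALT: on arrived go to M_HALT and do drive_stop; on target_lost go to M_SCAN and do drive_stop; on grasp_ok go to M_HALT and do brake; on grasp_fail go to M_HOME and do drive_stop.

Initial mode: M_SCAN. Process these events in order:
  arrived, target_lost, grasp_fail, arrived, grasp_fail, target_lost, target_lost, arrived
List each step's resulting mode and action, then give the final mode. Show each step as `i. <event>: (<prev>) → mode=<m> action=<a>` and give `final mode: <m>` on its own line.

1. arrived: (M_SCAN) → mode=M_FOLLOW action=rotate
2. target_lost: (M_FOLLOW) → mode=M_PICK action=brake
3. grasp_fail: (M_PICK) → mode=M_DROP action=rotate
4. arrived: (M_DROP) → mode=M_HALT action=drive_stop
5. grasp_fail: (M_HALT) → mode=M_HOME action=drive_stop
6. target_lost: (M_HOME) → mode=M_HALT action=rotate
7. target_lost: (M_HALT) → mode=M_SCAN action=drive_stop
8. arrived: (M_SCAN) → mode=M_FOLLOW action=rotate

final mode: M_FOLLOW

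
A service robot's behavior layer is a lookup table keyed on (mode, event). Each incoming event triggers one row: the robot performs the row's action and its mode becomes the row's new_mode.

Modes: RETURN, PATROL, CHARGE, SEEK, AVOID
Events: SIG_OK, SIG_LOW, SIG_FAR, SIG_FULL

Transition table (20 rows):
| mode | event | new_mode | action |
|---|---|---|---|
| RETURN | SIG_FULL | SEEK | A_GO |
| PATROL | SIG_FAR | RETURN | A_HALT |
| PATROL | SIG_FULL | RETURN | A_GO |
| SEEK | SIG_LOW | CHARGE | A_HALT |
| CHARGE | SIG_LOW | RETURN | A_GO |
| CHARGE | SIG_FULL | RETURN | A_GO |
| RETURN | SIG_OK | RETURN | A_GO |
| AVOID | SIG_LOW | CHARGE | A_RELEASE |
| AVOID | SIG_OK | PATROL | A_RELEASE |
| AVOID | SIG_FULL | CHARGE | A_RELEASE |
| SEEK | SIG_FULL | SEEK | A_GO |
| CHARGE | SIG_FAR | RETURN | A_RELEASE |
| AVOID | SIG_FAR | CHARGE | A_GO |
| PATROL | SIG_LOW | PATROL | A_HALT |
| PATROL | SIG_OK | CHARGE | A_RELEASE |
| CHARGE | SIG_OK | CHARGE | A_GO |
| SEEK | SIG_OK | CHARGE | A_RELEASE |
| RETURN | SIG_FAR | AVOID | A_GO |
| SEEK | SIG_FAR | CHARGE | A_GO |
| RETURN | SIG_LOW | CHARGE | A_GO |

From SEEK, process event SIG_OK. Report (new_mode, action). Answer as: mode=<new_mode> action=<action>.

mode=CHARGE action=A_RELEASE

current mode = SEEK; filter table to that mode:
  (SEEK, SIG_LOW) → (CHARGE, A_HALT)
  (SEEK, SIG_FULL) → (SEEK, A_GO)
  (SEEK, SIG_OK) → (CHARGE, A_RELEASE)  ← event matches
  (SEEK, SIG_FAR) → (CHARGE, A_GO)
event = SIG_OK selects (CHARGE, A_RELEASE)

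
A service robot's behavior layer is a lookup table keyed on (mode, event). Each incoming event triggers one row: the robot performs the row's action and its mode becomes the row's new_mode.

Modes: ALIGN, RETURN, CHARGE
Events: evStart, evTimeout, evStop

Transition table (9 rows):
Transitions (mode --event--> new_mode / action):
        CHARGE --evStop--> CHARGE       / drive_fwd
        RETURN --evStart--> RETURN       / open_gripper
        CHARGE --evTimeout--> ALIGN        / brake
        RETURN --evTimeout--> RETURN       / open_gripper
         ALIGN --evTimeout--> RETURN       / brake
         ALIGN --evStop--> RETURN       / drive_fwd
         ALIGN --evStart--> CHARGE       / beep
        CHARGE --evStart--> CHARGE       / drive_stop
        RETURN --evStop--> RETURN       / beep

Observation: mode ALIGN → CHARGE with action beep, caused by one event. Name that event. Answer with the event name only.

try evStart: (ALIGN, evStart) → (CHARGE, beep)  ← matches
try evTimeout: (ALIGN, evTimeout) → (RETURN, brake)
try evStop: (ALIGN, evStop) → (RETURN, drive_fwd)

evStart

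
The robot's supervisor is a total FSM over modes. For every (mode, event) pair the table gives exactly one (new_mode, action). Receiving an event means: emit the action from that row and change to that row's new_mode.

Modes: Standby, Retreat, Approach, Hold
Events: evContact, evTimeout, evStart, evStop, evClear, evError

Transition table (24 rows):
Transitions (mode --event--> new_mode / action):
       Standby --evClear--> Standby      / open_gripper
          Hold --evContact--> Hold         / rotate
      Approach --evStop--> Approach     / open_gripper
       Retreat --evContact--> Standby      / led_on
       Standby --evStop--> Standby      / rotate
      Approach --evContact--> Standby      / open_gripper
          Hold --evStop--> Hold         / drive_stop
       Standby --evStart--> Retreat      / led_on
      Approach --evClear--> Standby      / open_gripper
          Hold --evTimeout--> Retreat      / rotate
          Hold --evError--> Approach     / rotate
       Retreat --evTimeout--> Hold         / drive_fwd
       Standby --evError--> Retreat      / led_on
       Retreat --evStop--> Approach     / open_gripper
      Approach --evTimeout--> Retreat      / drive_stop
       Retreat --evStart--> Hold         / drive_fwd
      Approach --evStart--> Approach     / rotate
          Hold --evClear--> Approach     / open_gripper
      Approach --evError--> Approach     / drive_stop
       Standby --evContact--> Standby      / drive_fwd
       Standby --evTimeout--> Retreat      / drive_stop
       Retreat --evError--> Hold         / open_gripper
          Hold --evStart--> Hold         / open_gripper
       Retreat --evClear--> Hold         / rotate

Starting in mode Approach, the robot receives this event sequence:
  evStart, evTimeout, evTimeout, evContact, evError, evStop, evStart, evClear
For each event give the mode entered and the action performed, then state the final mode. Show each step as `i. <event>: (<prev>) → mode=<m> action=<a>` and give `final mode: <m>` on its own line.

1. evStart: (Approach) → mode=Approach action=rotate
2. evTimeout: (Approach) → mode=Retreat action=drive_stop
3. evTimeout: (Retreat) → mode=Hold action=drive_fwd
4. evContact: (Hold) → mode=Hold action=rotate
5. evError: (Hold) → mode=Approach action=rotate
6. evStop: (Approach) → mode=Approach action=open_gripper
7. evStart: (Approach) → mode=Approach action=rotate
8. evClear: (Approach) → mode=Standby action=open_gripper

final mode: Standby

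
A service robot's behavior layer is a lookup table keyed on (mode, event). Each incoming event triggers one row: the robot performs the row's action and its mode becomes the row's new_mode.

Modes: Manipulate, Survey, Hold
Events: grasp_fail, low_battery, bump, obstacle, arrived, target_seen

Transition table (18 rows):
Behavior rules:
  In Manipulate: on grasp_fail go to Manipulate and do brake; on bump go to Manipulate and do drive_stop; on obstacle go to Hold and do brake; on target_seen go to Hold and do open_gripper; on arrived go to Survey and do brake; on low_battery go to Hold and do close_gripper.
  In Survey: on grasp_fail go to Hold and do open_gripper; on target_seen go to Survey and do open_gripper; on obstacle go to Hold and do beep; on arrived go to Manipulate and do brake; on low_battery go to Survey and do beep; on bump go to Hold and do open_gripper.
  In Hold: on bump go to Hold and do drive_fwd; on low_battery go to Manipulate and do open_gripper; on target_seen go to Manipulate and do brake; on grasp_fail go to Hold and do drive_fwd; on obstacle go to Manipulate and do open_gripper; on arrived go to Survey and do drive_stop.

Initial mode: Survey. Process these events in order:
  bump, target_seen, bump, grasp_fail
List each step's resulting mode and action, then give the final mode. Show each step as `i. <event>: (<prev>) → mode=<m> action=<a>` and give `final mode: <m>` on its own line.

final mode: Manipulate

1. bump: (Survey) → mode=Hold action=open_gripper
2. target_seen: (Hold) → mode=Manipulate action=brake
3. bump: (Manipulate) → mode=Manipulate action=drive_stop
4. grasp_fail: (Manipulate) → mode=Manipulate action=brake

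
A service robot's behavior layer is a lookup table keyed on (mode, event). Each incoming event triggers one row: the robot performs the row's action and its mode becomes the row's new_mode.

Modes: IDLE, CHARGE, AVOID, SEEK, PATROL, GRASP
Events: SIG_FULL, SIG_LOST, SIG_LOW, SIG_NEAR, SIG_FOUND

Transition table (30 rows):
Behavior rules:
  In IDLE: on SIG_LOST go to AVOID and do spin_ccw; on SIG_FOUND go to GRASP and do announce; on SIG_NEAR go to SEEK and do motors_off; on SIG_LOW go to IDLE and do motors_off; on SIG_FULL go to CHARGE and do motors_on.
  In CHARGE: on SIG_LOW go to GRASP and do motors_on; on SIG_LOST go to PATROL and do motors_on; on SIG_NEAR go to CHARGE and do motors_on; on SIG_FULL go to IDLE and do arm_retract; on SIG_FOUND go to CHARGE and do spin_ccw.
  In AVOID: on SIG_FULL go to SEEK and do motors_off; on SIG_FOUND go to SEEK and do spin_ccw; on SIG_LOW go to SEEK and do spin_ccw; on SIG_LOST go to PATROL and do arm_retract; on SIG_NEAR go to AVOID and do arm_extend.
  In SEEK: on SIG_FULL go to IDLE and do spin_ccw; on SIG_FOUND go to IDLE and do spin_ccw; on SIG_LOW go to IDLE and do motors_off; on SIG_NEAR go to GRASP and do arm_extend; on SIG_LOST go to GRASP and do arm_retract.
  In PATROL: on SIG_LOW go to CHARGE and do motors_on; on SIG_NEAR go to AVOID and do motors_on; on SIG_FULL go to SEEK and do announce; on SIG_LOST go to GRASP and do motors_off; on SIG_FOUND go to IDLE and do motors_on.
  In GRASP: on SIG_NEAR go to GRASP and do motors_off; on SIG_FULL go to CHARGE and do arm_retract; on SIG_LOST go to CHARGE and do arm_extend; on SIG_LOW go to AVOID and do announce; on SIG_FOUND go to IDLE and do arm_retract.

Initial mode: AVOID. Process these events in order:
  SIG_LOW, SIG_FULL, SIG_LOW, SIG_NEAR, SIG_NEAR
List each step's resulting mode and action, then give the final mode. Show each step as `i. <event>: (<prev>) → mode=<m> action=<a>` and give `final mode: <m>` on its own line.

1. SIG_LOW: (AVOID) → mode=SEEK action=spin_ccw
2. SIG_FULL: (SEEK) → mode=IDLE action=spin_ccw
3. SIG_LOW: (IDLE) → mode=IDLE action=motors_off
4. SIG_NEAR: (IDLE) → mode=SEEK action=motors_off
5. SIG_NEAR: (SEEK) → mode=GRASP action=arm_extend

final mode: GRASP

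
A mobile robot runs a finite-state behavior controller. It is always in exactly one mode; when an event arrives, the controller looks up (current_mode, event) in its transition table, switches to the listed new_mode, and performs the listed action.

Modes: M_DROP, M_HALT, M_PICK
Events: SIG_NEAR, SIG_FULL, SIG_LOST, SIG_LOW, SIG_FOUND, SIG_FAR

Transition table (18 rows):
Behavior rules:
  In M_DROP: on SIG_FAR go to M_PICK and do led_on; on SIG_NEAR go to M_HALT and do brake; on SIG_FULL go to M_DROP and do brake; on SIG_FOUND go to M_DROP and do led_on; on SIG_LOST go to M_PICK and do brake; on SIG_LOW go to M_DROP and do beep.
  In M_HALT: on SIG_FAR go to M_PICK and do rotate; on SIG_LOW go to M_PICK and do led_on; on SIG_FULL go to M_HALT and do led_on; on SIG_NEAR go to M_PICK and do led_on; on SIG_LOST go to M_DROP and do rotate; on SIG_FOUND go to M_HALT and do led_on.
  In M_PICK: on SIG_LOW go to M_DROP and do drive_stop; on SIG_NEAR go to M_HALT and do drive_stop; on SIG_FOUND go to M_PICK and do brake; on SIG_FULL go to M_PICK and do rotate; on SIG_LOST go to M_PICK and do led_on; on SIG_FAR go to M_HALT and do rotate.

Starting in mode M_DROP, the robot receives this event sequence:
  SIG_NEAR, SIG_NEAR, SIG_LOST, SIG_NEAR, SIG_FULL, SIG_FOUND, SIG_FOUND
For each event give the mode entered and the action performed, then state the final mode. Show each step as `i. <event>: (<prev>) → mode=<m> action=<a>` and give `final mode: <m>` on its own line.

1. SIG_NEAR: (M_DROP) → mode=M_HALT action=brake
2. SIG_NEAR: (M_HALT) → mode=M_PICK action=led_on
3. SIG_LOST: (M_PICK) → mode=M_PICK action=led_on
4. SIG_NEAR: (M_PICK) → mode=M_HALT action=drive_stop
5. SIG_FULL: (M_HALT) → mode=M_HALT action=led_on
6. SIG_FOUND: (M_HALT) → mode=M_HALT action=led_on
7. SIG_FOUND: (M_HALT) → mode=M_HALT action=led_on

final mode: M_HALT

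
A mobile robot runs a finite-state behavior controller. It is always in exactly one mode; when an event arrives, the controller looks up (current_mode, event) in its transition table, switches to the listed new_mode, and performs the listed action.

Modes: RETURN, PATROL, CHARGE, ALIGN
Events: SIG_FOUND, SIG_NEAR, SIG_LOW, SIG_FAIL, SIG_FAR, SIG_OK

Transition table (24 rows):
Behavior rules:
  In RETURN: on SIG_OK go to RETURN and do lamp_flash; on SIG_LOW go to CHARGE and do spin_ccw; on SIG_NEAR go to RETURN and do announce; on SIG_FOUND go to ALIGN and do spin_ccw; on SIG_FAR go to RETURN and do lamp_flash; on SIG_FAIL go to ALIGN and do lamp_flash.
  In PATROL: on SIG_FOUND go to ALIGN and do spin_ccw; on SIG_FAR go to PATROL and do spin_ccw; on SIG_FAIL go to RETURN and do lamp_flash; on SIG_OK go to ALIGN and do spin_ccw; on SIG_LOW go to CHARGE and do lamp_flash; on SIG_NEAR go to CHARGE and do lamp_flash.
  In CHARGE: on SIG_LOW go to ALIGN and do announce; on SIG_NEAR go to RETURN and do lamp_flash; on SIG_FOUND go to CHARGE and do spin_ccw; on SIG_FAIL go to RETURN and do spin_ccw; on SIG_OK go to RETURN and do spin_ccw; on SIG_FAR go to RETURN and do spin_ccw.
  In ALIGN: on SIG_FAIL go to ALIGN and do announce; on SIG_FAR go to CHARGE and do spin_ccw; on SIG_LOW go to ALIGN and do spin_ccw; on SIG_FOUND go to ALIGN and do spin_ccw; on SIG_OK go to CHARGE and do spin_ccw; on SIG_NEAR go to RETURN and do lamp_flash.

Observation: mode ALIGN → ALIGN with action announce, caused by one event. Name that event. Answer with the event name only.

SIG_FAIL

try SIG_FOUND: (ALIGN, SIG_FOUND) → (ALIGN, spin_ccw)
try SIG_NEAR: (ALIGN, SIG_NEAR) → (RETURN, lamp_flash)
try SIG_LOW: (ALIGN, SIG_LOW) → (ALIGN, spin_ccw)
try SIG_FAIL: (ALIGN, SIG_FAIL) → (ALIGN, announce)  ← matches
try SIG_FAR: (ALIGN, SIG_FAR) → (CHARGE, spin_ccw)
try SIG_OK: (ALIGN, SIG_OK) → (CHARGE, spin_ccw)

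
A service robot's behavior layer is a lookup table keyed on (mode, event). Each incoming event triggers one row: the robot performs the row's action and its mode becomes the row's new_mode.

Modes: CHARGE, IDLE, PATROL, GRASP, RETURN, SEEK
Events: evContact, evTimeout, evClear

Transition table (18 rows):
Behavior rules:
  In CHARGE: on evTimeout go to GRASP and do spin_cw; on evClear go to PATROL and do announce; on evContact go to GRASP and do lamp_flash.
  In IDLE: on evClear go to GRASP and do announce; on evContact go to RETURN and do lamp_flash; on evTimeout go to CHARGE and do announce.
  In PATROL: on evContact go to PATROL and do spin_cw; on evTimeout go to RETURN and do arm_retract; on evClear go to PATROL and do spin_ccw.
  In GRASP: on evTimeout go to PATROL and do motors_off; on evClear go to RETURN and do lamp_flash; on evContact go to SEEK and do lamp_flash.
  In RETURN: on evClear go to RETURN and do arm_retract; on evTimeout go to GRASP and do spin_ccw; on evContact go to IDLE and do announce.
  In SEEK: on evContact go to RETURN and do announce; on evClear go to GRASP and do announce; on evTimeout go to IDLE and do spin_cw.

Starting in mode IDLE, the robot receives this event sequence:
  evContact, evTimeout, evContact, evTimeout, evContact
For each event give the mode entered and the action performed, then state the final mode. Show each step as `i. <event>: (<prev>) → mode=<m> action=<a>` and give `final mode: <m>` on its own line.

final mode: RETURN

1. evContact: (IDLE) → mode=RETURN action=lamp_flash
2. evTimeout: (RETURN) → mode=GRASP action=spin_ccw
3. evContact: (GRASP) → mode=SEEK action=lamp_flash
4. evTimeout: (SEEK) → mode=IDLE action=spin_cw
5. evContact: (IDLE) → mode=RETURN action=lamp_flash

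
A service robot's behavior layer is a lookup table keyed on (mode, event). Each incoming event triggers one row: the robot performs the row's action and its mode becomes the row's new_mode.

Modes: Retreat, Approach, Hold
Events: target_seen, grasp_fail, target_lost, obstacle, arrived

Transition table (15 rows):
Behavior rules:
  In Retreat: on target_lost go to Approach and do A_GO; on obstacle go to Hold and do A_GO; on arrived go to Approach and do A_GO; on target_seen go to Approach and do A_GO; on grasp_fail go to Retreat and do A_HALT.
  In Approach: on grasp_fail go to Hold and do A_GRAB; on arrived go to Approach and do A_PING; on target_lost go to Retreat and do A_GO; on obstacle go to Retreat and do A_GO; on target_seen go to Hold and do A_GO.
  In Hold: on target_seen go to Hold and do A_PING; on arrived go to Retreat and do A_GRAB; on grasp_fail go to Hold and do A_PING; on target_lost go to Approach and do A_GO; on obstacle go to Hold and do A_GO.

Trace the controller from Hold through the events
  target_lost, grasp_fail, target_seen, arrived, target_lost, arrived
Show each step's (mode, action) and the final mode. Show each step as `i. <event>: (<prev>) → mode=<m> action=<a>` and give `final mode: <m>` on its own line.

final mode: Approach

1. target_lost: (Hold) → mode=Approach action=A_GO
2. grasp_fail: (Approach) → mode=Hold action=A_GRAB
3. target_seen: (Hold) → mode=Hold action=A_PING
4. arrived: (Hold) → mode=Retreat action=A_GRAB
5. target_lost: (Retreat) → mode=Approach action=A_GO
6. arrived: (Approach) → mode=Approach action=A_PING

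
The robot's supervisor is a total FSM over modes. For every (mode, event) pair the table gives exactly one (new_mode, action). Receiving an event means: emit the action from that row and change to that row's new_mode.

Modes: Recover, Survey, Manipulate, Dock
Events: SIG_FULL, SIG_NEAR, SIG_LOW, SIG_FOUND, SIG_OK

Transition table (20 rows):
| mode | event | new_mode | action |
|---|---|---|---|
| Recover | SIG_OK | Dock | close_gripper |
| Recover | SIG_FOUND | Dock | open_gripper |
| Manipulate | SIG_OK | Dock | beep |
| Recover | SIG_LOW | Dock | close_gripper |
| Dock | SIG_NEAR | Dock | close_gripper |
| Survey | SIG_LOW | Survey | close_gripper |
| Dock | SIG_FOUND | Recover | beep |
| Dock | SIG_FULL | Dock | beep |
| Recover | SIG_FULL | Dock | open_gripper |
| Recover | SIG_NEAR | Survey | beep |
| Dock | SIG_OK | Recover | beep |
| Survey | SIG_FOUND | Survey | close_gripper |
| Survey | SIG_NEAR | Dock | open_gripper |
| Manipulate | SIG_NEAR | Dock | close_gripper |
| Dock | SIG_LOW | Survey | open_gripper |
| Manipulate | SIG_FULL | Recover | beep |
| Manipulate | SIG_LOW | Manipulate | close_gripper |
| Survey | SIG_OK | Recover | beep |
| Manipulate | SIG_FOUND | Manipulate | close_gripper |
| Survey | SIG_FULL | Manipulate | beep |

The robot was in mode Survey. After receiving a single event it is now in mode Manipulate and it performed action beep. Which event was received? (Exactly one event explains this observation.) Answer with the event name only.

try SIG_FULL: (Survey, SIG_FULL) → (Manipulate, beep)  ← matches
try SIG_NEAR: (Survey, SIG_NEAR) → (Dock, open_gripper)
try SIG_LOW: (Survey, SIG_LOW) → (Survey, close_gripper)
try SIG_FOUND: (Survey, SIG_FOUND) → (Survey, close_gripper)
try SIG_OK: (Survey, SIG_OK) → (Recover, beep)

SIG_FULL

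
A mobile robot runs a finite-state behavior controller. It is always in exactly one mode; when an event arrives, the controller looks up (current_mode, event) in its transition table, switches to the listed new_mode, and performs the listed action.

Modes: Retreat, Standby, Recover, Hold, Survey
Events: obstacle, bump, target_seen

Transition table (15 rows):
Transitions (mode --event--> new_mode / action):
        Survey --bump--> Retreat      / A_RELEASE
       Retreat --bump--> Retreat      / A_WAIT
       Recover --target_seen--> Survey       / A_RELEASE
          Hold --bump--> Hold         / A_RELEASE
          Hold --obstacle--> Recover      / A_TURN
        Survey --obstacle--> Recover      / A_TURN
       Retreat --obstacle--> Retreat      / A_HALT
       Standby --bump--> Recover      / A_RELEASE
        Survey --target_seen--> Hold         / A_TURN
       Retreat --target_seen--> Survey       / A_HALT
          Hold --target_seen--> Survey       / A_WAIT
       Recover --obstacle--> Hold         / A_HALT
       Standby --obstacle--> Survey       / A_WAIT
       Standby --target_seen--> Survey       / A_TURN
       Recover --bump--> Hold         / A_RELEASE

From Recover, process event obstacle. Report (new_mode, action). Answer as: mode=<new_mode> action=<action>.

current mode = Recover; filter table to that mode:
  (Recover, target_seen) → (Survey, A_RELEASE)
  (Recover, obstacle) → (Hold, A_HALT)  ← event matches
  (Recover, bump) → (Hold, A_RELEASE)
event = obstacle selects (Hold, A_HALT)

mode=Hold action=A_HALT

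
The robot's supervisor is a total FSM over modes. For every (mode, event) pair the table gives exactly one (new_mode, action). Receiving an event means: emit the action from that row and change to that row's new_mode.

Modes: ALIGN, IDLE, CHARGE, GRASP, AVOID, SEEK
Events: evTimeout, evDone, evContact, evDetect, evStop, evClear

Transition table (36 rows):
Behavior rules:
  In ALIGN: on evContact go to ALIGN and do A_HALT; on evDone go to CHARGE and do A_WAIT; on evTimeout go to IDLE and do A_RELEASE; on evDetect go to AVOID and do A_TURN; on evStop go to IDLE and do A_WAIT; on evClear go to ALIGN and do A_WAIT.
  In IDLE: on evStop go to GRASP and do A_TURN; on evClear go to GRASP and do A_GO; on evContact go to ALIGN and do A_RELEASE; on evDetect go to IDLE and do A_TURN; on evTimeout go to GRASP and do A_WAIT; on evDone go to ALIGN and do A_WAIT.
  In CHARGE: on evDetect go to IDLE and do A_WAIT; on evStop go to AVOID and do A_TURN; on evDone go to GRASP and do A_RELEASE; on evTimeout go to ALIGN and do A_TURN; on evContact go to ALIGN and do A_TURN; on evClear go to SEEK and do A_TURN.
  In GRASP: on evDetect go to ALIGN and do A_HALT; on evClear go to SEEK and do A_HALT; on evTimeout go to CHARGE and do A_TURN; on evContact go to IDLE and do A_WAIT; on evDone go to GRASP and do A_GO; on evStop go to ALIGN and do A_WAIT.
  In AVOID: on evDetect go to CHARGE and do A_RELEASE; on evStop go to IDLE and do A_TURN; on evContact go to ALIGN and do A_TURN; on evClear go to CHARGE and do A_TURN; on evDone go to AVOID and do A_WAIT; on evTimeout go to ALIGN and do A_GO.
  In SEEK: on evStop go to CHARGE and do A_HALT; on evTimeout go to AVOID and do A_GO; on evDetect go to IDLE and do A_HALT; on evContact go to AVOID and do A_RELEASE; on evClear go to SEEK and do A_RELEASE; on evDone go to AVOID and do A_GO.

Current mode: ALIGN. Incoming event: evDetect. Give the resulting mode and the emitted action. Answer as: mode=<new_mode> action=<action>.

current mode = ALIGN; filter table to that mode:
  (ALIGN, evContact) → (ALIGN, A_HALT)
  (ALIGN, evDone) → (CHARGE, A_WAIT)
  (ALIGN, evTimeout) → (IDLE, A_RELEASE)
  (ALIGN, evDetect) → (AVOID, A_TURN)  ← event matches
  (ALIGN, evStop) → (IDLE, A_WAIT)
  (ALIGN, evClear) → (ALIGN, A_WAIT)
event = evDetect selects (AVOID, A_TURN)

mode=AVOID action=A_TURN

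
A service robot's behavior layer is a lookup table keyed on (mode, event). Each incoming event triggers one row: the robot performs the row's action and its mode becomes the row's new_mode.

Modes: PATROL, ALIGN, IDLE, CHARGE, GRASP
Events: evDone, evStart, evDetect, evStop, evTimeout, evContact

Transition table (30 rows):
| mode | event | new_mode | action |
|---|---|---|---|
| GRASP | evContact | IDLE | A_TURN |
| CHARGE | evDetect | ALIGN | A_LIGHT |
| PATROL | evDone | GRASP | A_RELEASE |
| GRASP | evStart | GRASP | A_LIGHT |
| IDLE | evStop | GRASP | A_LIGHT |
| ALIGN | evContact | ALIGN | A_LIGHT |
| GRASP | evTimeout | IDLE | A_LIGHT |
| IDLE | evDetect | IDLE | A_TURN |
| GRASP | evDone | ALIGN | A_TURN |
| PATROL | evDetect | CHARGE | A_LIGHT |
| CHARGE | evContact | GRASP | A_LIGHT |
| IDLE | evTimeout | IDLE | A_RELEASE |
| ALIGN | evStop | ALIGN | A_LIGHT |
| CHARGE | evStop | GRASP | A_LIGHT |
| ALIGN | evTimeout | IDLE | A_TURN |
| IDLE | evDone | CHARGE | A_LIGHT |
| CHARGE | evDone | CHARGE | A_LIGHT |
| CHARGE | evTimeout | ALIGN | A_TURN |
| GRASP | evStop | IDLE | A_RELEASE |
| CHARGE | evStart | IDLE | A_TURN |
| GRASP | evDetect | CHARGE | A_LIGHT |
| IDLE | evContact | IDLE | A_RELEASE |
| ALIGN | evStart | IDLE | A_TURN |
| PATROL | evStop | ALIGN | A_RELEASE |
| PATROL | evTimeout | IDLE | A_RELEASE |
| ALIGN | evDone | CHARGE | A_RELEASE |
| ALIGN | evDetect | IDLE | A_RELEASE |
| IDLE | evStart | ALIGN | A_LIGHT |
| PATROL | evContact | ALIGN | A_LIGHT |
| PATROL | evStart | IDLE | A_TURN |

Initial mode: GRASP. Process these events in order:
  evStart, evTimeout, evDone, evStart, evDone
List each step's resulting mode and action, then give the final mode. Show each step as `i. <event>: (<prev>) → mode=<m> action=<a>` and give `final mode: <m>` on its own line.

1. evStart: (GRASP) → mode=GRASP action=A_LIGHT
2. evTimeout: (GRASP) → mode=IDLE action=A_LIGHT
3. evDone: (IDLE) → mode=CHARGE action=A_LIGHT
4. evStart: (CHARGE) → mode=IDLE action=A_TURN
5. evDone: (IDLE) → mode=CHARGE action=A_LIGHT

final mode: CHARGE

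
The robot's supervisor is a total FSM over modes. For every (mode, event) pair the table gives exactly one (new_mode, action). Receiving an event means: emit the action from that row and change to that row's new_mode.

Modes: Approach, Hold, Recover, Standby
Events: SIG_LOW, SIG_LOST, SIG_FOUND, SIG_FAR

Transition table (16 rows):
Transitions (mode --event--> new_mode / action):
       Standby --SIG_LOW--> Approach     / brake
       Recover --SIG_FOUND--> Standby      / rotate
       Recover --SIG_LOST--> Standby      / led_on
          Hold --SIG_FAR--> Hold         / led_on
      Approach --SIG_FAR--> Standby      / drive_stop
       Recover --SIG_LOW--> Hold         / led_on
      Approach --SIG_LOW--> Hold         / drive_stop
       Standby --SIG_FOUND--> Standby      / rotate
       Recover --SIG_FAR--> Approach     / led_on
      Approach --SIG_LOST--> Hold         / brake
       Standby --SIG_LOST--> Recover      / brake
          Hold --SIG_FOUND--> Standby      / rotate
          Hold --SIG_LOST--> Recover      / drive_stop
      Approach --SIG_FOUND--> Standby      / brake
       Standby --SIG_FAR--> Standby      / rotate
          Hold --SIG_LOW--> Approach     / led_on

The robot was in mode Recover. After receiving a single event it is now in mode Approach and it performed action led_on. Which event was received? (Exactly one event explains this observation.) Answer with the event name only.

try SIG_LOW: (Recover, SIG_LOW) → (Hold, led_on)
try SIG_LOST: (Recover, SIG_LOST) → (Standby, led_on)
try SIG_FOUND: (Recover, SIG_FOUND) → (Standby, rotate)
try SIG_FAR: (Recover, SIG_FAR) → (Approach, led_on)  ← matches

SIG_FAR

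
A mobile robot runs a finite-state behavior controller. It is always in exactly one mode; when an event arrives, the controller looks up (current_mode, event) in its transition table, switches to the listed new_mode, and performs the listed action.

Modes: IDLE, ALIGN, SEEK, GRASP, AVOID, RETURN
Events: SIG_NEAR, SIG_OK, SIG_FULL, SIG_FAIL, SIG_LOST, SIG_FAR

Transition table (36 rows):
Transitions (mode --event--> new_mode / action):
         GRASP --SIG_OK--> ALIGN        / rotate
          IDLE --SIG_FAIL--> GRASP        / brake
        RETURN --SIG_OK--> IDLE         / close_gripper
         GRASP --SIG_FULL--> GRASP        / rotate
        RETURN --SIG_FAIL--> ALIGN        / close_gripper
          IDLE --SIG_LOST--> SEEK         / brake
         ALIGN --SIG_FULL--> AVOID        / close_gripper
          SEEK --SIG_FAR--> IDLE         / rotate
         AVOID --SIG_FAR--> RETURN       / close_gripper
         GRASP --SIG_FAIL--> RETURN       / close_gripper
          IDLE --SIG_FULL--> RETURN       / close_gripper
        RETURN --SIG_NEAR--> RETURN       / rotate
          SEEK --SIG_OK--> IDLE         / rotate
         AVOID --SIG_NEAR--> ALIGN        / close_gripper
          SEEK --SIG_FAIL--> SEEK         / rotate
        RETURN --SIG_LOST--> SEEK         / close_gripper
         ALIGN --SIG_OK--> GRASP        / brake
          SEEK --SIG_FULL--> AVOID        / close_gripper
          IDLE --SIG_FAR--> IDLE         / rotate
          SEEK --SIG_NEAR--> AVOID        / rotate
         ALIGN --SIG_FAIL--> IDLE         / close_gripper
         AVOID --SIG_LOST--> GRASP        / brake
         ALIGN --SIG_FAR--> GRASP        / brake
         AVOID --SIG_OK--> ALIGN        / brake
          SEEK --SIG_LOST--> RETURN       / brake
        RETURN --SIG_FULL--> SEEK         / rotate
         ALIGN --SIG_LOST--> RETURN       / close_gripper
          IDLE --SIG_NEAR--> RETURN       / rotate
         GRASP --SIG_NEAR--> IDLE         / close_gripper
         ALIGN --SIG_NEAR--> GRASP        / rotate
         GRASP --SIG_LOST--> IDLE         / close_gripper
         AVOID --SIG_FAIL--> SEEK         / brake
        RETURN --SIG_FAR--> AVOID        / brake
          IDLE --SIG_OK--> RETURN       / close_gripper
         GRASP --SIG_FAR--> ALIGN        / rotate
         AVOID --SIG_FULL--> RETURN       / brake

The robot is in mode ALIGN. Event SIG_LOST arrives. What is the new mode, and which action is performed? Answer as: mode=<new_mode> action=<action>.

current mode = ALIGN; filter table to that mode:
  (ALIGN, SIG_FULL) → (AVOID, close_gripper)
  (ALIGN, SIG_OK) → (GRASP, brake)
  (ALIGN, SIG_FAIL) → (IDLE, close_gripper)
  (ALIGN, SIG_FAR) → (GRASP, brake)
  (ALIGN, SIG_LOST) → (RETURN, close_gripper)  ← event matches
  (ALIGN, SIG_NEAR) → (GRASP, rotate)
event = SIG_LOST selects (RETURN, close_gripper)

mode=RETURN action=close_gripper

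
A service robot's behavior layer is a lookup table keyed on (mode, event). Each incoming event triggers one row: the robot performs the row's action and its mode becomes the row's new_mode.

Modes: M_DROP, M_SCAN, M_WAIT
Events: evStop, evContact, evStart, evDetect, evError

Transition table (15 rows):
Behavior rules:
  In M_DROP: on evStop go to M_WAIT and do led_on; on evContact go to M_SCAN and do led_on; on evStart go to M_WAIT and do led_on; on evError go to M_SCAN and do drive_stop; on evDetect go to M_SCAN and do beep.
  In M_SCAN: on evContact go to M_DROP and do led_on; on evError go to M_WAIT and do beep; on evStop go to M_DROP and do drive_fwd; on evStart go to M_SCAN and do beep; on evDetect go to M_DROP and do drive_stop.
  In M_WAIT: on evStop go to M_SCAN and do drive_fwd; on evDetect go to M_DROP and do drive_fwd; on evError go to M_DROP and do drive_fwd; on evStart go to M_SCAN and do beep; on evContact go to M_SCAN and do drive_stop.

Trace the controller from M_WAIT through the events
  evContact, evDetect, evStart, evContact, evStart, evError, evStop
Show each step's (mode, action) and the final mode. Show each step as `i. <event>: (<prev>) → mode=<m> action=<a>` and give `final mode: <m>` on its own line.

final mode: M_SCAN

1. evContact: (M_WAIT) → mode=M_SCAN action=drive_stop
2. evDetect: (M_SCAN) → mode=M_DROP action=drive_stop
3. evStart: (M_DROP) → mode=M_WAIT action=led_on
4. evContact: (M_WAIT) → mode=M_SCAN action=drive_stop
5. evStart: (M_SCAN) → mode=M_SCAN action=beep
6. evError: (M_SCAN) → mode=M_WAIT action=beep
7. evStop: (M_WAIT) → mode=M_SCAN action=drive_fwd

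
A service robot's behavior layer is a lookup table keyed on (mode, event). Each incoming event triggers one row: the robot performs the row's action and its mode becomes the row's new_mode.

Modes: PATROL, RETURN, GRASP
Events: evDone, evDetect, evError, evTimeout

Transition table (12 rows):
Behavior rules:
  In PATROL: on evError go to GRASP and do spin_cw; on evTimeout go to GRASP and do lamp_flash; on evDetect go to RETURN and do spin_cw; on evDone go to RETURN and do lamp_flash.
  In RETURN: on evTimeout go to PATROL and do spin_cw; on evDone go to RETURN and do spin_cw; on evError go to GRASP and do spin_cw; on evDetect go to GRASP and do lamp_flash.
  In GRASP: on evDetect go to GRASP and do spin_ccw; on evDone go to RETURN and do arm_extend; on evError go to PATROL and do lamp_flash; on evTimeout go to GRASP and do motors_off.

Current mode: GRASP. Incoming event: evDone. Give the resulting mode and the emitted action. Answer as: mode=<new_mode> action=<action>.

current mode = GRASP; filter table to that mode:
  (GRASP, evDetect) → (GRASP, spin_ccw)
  (GRASP, evDone) → (RETURN, arm_extend)  ← event matches
  (GRASP, evError) → (PATROL, lamp_flash)
  (GRASP, evTimeout) → (GRASP, motors_off)
event = evDone selects (RETURN, arm_extend)

mode=RETURN action=arm_extend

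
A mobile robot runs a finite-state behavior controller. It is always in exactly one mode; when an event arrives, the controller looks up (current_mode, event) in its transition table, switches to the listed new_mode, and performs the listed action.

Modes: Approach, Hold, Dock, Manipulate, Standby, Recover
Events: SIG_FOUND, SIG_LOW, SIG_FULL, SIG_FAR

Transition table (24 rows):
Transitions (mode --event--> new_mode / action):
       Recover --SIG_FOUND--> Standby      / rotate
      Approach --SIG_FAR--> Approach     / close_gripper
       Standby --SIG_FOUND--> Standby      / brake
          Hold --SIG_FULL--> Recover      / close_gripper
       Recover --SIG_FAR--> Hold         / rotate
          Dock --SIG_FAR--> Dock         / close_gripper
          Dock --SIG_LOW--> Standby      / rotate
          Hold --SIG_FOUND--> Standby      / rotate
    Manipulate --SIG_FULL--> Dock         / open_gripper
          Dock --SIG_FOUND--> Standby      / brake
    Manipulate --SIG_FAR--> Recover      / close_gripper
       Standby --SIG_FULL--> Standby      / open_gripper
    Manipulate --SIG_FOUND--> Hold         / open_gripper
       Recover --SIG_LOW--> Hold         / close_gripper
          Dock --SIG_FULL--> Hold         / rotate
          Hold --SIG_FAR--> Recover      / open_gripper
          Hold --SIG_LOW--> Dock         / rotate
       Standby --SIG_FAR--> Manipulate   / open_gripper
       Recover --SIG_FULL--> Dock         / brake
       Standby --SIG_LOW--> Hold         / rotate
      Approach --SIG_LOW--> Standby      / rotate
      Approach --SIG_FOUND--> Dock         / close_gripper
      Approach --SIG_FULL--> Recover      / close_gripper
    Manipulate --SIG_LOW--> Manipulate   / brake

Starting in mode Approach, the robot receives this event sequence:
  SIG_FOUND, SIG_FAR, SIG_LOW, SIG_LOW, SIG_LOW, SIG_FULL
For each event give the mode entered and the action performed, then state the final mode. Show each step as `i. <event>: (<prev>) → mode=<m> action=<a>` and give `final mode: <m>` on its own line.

1. SIG_FOUND: (Approach) → mode=Dock action=close_gripper
2. SIG_FAR: (Dock) → mode=Dock action=close_gripper
3. SIG_LOW: (Dock) → mode=Standby action=rotate
4. SIG_LOW: (Standby) → mode=Hold action=rotate
5. SIG_LOW: (Hold) → mode=Dock action=rotate
6. SIG_FULL: (Dock) → mode=Hold action=rotate

final mode: Hold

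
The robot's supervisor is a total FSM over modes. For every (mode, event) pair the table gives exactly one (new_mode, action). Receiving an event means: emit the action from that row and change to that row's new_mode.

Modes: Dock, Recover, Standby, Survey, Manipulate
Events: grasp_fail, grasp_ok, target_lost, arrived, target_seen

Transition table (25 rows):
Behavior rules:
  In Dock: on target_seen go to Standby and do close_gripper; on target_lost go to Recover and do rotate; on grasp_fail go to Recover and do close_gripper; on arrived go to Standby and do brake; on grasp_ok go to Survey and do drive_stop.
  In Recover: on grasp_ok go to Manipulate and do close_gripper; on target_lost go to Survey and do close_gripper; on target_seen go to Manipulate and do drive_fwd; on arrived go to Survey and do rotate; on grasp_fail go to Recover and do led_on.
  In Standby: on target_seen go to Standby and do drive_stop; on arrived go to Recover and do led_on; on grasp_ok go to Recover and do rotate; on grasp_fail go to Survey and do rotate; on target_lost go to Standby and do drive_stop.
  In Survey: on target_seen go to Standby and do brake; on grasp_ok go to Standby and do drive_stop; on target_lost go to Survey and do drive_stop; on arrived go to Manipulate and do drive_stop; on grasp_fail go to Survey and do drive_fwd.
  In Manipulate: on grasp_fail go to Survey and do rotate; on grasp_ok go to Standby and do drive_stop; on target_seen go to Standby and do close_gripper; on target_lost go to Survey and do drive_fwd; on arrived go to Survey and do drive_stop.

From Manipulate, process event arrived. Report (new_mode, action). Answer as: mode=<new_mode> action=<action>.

current mode = Manipulate; filter table to that mode:
  (Manipulate, grasp_fail) → (Survey, rotate)
  (Manipulate, grasp_ok) → (Standby, drive_stop)
  (Manipulate, target_seen) → (Standby, close_gripper)
  (Manipulate, target_lost) → (Survey, drive_fwd)
  (Manipulate, arrived) → (Survey, drive_stop)  ← event matches
event = arrived selects (Survey, drive_stop)

mode=Survey action=drive_stop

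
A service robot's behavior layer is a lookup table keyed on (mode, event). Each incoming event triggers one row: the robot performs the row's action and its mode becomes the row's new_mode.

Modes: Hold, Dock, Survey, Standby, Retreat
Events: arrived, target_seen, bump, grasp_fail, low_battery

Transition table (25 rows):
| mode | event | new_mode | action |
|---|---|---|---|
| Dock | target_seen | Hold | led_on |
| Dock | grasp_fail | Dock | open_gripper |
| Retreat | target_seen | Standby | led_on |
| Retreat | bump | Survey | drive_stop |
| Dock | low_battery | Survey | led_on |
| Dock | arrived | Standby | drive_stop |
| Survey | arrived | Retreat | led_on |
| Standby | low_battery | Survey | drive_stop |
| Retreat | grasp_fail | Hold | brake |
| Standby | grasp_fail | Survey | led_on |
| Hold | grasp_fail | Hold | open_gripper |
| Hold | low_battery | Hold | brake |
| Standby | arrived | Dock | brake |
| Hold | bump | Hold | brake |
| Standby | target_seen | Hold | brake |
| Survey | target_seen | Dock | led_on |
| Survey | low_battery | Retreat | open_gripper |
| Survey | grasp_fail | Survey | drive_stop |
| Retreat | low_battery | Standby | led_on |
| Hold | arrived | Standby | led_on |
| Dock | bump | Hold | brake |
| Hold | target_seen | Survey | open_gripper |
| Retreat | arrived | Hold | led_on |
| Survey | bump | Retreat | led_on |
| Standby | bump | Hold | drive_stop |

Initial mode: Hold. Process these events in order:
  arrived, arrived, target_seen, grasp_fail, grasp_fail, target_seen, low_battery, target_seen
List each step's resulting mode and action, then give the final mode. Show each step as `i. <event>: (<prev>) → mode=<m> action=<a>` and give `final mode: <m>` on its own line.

final mode: Standby

1. arrived: (Hold) → mode=Standby action=led_on
2. arrived: (Standby) → mode=Dock action=brake
3. target_seen: (Dock) → mode=Hold action=led_on
4. grasp_fail: (Hold) → mode=Hold action=open_gripper
5. grasp_fail: (Hold) → mode=Hold action=open_gripper
6. target_seen: (Hold) → mode=Survey action=open_gripper
7. low_battery: (Survey) → mode=Retreat action=open_gripper
8. target_seen: (Retreat) → mode=Standby action=led_on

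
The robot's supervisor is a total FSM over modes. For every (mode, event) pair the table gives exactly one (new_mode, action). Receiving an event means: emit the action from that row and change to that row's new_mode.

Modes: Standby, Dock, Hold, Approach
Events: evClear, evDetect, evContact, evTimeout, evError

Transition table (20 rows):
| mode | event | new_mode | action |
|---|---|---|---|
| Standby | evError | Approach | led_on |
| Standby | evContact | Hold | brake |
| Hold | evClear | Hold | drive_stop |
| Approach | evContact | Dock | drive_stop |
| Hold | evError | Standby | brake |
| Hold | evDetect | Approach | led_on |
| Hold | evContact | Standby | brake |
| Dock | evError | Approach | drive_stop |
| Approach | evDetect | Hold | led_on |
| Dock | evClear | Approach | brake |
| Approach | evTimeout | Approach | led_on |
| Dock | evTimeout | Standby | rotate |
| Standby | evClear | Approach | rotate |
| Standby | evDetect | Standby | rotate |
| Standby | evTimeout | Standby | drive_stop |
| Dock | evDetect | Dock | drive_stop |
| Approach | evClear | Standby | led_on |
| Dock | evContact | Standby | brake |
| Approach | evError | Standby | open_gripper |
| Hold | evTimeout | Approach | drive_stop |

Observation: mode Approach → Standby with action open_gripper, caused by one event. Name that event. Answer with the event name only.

try evClear: (Approach, evClear) → (Standby, led_on)
try evDetect: (Approach, evDetect) → (Hold, led_on)
try evContact: (Approach, evContact) → (Dock, drive_stop)
try evTimeout: (Approach, evTimeout) → (Approach, led_on)
try evError: (Approach, evError) → (Standby, open_gripper)  ← matches

evError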